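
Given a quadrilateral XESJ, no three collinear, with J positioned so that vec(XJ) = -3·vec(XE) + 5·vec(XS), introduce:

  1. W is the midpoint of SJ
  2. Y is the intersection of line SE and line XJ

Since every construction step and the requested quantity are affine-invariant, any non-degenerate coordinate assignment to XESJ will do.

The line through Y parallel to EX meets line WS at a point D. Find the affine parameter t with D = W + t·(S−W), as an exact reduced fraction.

t = 1/4

Assign X = (0, 0), E = (1, 0), S = (0, 1), J = (-3, 5) — the answer is frame-independent, so this choice is without loss of generality.
1. W is the midpoint of SJ ⇒ W = (-3/2, 3)
2. Y is the intersection of line SE and line XJ ⇒ Y = (-3/2, 5/2)
through Y parallel to EX: direction (-1, 0); meets WS at D = (-9/8, 5/2)
D = W + t·(S−W) with t = 1/4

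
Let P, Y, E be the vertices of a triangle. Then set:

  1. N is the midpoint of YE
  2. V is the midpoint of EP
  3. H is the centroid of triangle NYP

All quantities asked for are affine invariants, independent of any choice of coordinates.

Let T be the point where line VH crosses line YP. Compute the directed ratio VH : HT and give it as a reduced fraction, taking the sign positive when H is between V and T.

VH:HT = 2

Work in coordinates with P = (0, 0), Y = (1, 0), E = (0, 1).
1. N is the midpoint of YE ⇒ N = (1/2, 1/2)
2. V is the midpoint of EP ⇒ V = (0, 1/2)
3. H is the centroid of triangle NYP ⇒ H = (1/2, 1/6)
line VH meets YP at T = (3/4, 0)
H = V + t·(T−V) with t = 2/3, so VH:HT = 2/3:1/3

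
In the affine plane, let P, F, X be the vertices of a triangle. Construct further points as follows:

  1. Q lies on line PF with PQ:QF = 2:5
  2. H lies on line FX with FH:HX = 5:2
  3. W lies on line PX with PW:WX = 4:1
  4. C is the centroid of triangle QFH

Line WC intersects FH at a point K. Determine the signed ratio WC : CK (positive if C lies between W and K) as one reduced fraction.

Work in coordinates with P = (0, 0), F = (1, 0), X = (0, 1).
1. Q lies on line PF with PQ:QF = 2:5 ⇒ Q = (2/7, 0)
2. H lies on line FX with FH:HX = 5:2 ⇒ H = (2/7, 5/7)
3. W lies on line PX with PW:WX = 4:1 ⇒ W = (0, 4/5)
4. C is the centroid of triangle QFH ⇒ C = (11/21, 5/21)
line WC meets FH at K = (-11/4, 15/4)
C = W + t·(K−W) with t = -4/21, so WC:CK = -4/21:25/21

WC:CK = -4/25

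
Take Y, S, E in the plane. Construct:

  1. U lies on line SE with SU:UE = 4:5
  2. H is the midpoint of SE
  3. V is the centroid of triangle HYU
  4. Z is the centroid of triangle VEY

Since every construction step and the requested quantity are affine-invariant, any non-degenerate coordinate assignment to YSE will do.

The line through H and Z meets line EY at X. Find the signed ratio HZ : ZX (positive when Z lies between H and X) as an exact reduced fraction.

Assign Y = (0, 0), S = (1, 0), E = (0, 1) — the answer is frame-independent, so this choice is without loss of generality.
1. U lies on line SE with SU:UE = 4:5 ⇒ U = (5/9, 4/9)
2. H is the midpoint of SE ⇒ H = (1/2, 1/2)
3. V is the centroid of triangle HYU ⇒ V = (19/54, 17/54)
4. Z is the centroid of triangle VEY ⇒ Z = (19/162, 71/162)
line HZ meets EY at X = (0, 13/31)
Z = H + t·(X−H) with t = 62/81, so HZ:ZX = 62/81:19/81

HZ:ZX = 62/19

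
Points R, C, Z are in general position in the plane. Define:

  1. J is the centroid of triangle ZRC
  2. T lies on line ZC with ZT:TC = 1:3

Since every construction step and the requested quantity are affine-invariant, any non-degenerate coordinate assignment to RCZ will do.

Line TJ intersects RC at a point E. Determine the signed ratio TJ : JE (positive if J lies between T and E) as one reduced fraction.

Assign R = (0, 0), C = (1, 0), Z = (0, 1) — the answer is frame-independent, so this choice is without loss of generality.
1. J is the centroid of triangle ZRC ⇒ J = (1/3, 1/3)
2. T lies on line ZC with ZT:TC = 1:3 ⇒ T = (1/4, 3/4)
line TJ meets RC at E = (2/5, 0)
J = T + t·(E−T) with t = 5/9, so TJ:JE = 5/9:4/9

TJ:JE = 5/4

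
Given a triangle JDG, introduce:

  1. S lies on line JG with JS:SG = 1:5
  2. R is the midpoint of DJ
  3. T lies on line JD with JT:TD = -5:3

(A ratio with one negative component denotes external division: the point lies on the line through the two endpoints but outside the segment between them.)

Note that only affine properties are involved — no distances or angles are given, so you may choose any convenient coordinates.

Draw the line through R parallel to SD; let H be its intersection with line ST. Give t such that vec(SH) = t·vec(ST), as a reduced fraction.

t = -1/3

Assign J = (0, 0), D = (1, 0), G = (0, 1) — the answer is frame-independent, so this choice is without loss of generality.
1. S lies on line JG with JS:SG = 1:5 ⇒ S = (0, 1/6)
2. R is the midpoint of DJ ⇒ R = (1/2, 0)
3. T lies on line JD with JT:TD = -5:3 ⇒ T = (5/2, 0)
through R parallel to SD: direction (1, -1/6); meets ST at H = (-5/6, 2/9)
H = S + t·(T−S) with t = -1/3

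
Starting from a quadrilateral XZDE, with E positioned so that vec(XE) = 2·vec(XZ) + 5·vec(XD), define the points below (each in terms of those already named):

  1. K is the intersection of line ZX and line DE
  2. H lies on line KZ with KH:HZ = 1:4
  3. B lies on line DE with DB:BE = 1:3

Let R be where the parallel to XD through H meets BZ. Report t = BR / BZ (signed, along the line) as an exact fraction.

Assign X = (0, 0), Z = (1, 0), D = (0, 1), E = (2, 5) — the answer is frame-independent, so this choice is without loss of generality.
1. K is the intersection of line ZX and line DE ⇒ K = (-1/2, 0)
2. H lies on line KZ with KH:HZ = 1:4 ⇒ H = (-1/5, 0)
3. B lies on line DE with DB:BE = 1:3 ⇒ B = (1/2, 2)
through H parallel to XD: direction (0, 1); meets BZ at R = (-1/5, 24/5)
R = B + t·(Z−B) with t = -7/5

t = -7/5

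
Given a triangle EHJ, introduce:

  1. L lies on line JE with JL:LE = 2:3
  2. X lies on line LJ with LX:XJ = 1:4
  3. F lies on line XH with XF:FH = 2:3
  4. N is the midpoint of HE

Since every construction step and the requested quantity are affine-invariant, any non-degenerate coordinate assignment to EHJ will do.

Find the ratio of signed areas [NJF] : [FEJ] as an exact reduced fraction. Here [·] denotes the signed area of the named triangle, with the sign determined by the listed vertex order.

Set E = (0, 0), H = (1, 0), J = (0, 1); any affine frame gives the same invariant.
1. L lies on line JE with JL:LE = 2:3 ⇒ L = (0, 3/5)
2. X lies on line LJ with LX:XJ = 1:4 ⇒ X = (0, 17/25)
3. F lies on line XH with XF:FH = 2:3 ⇒ F = (2/5, 51/125)
4. N is the midpoint of HE ⇒ N = (1/2, 0)
2·[NJF] = -13/125, 2·[FEJ] = -2/5
[NJF]:[FEJ] = -13/125:-2/5 = 13/50

[NJF]:[FEJ] = 13/50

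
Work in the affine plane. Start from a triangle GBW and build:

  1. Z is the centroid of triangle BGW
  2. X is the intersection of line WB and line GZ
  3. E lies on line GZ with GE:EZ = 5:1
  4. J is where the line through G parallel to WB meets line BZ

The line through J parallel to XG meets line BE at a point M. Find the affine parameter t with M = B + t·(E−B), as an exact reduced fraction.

Work in coordinates with G = (0, 0), B = (1, 0), W = (0, 1).
1. Z is the centroid of triangle BGW ⇒ Z = (1/3, 1/3)
2. X is the intersection of line WB and line GZ ⇒ X = (1/2, 1/2)
3. E lies on line GZ with GE:EZ = 5:1 ⇒ E = (5/18, 5/18)
4. J is where the line through G parallel to WB meets line BZ ⇒ J = (-1, 1)
through J parallel to XG: direction (-1/2, -1/2); meets BE at M = (-7/6, 5/6)
M = B + t·(E−B) with t = 3

t = 3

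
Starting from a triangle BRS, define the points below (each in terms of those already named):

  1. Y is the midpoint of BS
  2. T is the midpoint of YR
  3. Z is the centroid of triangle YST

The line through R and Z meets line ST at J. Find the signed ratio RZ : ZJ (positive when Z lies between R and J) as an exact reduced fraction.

RZ:ZJ = -4

Choose coordinates B = (0, 0), R = (1, 0), S = (0, 1).
1. Y is the midpoint of BS ⇒ Y = (0, 1/2)
2. T is the midpoint of YR ⇒ T = (1/2, 1/4)
3. Z is the centroid of triangle YST ⇒ Z = (1/6, 7/12)
line RZ meets ST at J = (3/8, 7/16)
Z = R + t·(J−R) with t = 4/3, so RZ:ZJ = 4/3:-1/3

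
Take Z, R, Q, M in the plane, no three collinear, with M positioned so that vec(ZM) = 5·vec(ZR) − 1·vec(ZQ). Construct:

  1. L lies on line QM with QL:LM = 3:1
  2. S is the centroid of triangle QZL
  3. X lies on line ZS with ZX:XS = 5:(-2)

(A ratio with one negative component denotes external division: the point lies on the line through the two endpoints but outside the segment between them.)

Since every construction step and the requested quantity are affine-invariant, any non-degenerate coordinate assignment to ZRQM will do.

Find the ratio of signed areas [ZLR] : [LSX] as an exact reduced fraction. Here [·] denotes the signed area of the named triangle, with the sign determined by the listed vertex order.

[ZLR]:[LSX] = -3/5

Set Z = (0, 0), R = (1, 0), Q = (0, 1), M = (5, -1); any affine frame gives the same invariant.
1. L lies on line QM with QL:LM = 3:1 ⇒ L = (15/4, -1/2)
2. S is the centroid of triangle QZL ⇒ S = (5/4, 1/6)
3. X lies on line ZS with ZX:XS = 5:(-2) ⇒ X = (25/12, 5/18)
2·[ZLR] = 1/2, 2·[LSX] = -5/6
[ZLR]:[LSX] = 1/2:-5/6 = -3/5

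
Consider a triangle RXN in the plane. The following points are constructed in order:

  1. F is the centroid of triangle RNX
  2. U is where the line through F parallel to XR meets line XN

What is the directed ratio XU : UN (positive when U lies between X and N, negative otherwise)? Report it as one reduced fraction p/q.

XU:UN = 1/2

Assign R = (0, 0), X = (1, 0), N = (0, 1) — the answer is frame-independent, so this choice is without loss of generality.
1. F is the centroid of triangle RNX ⇒ F = (1/3, 1/3)
2. U is where the line through F parallel to XR meets line XN ⇒ U = (2/3, 1/3)
U = X + t·(N−X) with t = 1/3, so XU:UN = t:(1−t) = 1/3:2/3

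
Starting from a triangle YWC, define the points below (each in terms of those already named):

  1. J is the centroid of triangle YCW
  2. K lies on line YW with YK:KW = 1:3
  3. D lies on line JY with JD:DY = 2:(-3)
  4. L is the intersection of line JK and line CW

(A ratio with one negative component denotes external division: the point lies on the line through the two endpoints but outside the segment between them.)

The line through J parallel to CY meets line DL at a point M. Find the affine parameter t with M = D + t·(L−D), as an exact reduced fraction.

t = 10/9

Assign Y = (0, 0), W = (1, 0), C = (0, 1) — the answer is frame-independent, so this choice is without loss of generality.
1. J is the centroid of triangle YCW ⇒ J = (1/3, 1/3)
2. K lies on line YW with YK:KW = 1:3 ⇒ K = (1/4, 0)
3. D lies on line JY with JD:DY = 2:(-3) ⇒ D = (1, 1)
4. L is the intersection of line JK and line CW ⇒ L = (2/5, 3/5)
through J parallel to CY: direction (0, -1); meets DL at M = (1/3, 5/9)
M = D + t·(L−D) with t = 10/9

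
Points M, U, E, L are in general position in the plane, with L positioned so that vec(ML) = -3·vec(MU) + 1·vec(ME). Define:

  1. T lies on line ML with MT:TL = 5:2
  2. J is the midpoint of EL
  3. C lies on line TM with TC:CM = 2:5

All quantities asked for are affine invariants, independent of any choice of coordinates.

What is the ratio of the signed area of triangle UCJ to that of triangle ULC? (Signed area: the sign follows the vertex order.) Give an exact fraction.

[UCJ]:[ULC] = -41/16

Choose coordinates M = (0, 0), U = (1, 0), E = (0, 1), L = (-3, 1).
1. T lies on line ML with MT:TL = 5:2 ⇒ T = (-15/7, 5/7)
2. J is the midpoint of EL ⇒ J = (-3/2, 1)
3. C lies on line TM with TC:CM = 2:5 ⇒ C = (-75/49, 25/49)
2·[UCJ] = -123/98, 2·[ULC] = 24/49
[UCJ]:[ULC] = -123/98:24/49 = -41/16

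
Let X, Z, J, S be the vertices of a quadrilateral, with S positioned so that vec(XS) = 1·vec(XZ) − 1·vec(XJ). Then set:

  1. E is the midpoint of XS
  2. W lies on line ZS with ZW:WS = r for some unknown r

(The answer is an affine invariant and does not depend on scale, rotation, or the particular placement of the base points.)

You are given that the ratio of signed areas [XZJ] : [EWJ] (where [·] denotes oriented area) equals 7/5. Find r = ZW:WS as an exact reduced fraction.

r = 4/3

Choose coordinates X = (0, 0), Z = (1, 0), J = (0, 1), S = (1, -1).
1. E is the midpoint of XS ⇒ E = (1/2, -1/2)
2. With ZW:WS = r, write λ = r/(r+1) so W = Z + λ·(S−Z); W is affine-linear in λ
Every point depending on W is an affine combination of W and λ-independent points, so each such coordinate is linear in λ; the λ² term in each signed area is a multiple of (S−Z)×(S−Z) = 0, so 2·[XZJ] and 2·[EWJ] are each linear in λ. Evaluating at λ=0 and λ=1:
  2·[XZJ] = 1,   2·[EWJ] = -1/2·λ + 1
So [XZJ]:[EWJ] = (1) / (-1/2·λ + 1). Setting this equal to 7/5:
  1 = 7/5·(-1/2·λ + 1)  ⇒  λ = 4/7
Then r = λ/(1−λ) = (4/7)/(3/7) = 4/3. Check: with r = 4/3, W = (1, -4/7) and [XZJ]:[EWJ] = 7/5 as required.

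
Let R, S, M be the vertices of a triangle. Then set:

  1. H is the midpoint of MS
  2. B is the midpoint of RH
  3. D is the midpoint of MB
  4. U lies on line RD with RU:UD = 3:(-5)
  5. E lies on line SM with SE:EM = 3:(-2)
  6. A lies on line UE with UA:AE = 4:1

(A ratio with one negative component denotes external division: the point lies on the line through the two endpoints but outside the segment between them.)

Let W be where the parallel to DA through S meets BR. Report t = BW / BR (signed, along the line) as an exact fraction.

t = -60/67

Set R = (0, 0), S = (1, 0), M = (0, 1); any affine frame gives the same invariant.
1. H is the midpoint of MS ⇒ H = (1/2, 1/2)
2. B is the midpoint of RH ⇒ B = (1/4, 1/4)
3. D is the midpoint of MB ⇒ D = (1/8, 5/8)
4. U lies on line RD with RU:UD = 3:(-5) ⇒ U = (-3/16, -15/16)
5. E lies on line SM with SE:EM = 3:(-2) ⇒ E = (-2, 3)
6. A lies on line UE with UA:AE = 4:1 ⇒ A = (-131/80, 177/80)
through S parallel to DA: direction (-141/80, 127/80); meets BR at W = (127/268, 127/268)
W = B + t·(R−B) with t = -60/67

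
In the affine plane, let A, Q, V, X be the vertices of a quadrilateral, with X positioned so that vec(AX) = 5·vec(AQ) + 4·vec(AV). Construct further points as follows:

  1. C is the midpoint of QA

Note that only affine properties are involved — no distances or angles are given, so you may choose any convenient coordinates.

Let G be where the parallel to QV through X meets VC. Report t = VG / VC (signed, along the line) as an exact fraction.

Choose coordinates A = (0, 0), Q = (1, 0), V = (0, 1), X = (5, 4).
1. C is the midpoint of QA ⇒ C = (1/2, 0)
through X parallel to QV: direction (-1, 1); meets VC at G = (-8, 17)
G = V + t·(C−V) with t = -16

t = -16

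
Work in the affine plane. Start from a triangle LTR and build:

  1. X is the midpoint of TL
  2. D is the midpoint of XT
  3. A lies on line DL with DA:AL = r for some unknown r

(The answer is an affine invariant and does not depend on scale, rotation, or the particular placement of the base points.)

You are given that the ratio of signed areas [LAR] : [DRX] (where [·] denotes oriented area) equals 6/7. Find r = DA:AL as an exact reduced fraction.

r = 5/2

Choose coordinates L = (0, 0), T = (1, 0), R = (0, 1).
1. X is the midpoint of TL ⇒ X = (1/2, 0)
2. D is the midpoint of XT ⇒ D = (3/4, 0)
3. With DA:AL = r, write λ = r/(r+1) so A = D + λ·(L−D); A is affine-linear in λ
Every point depending on A is an affine combination of A and λ-independent points, so each such coordinate is linear in λ; the λ² term in each signed area is a multiple of (L−D)×(L−D) = 0, so 2·[LAR] and 2·[DRX] are each linear in λ. Evaluating at λ=0 and λ=1:
  2·[LAR] = -3/4·λ + 3/4,   2·[DRX] = 1/4
So [LAR]:[DRX] = (-3/4·λ + 3/4) / (1/4). Setting this equal to 6/7:
  -3/4·λ + 3/4 = 6/7·(1/4)  ⇒  λ = 5/7
Then r = λ/(1−λ) = (5/7)/(2/7) = 5/2. Check: with r = 5/2, A = (3/14, 0) and [LAR]:[DRX] = 6/7 as required.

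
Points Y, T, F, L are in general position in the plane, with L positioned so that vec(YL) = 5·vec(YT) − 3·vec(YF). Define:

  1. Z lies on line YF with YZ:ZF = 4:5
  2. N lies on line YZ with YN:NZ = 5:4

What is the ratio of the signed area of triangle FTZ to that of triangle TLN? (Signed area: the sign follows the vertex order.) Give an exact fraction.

[FTZ]:[TLN] = 45/163

Set Y = (0, 0), T = (1, 0), F = (0, 1), L = (5, -3); any affine frame gives the same invariant.
1. Z lies on line YF with YZ:ZF = 4:5 ⇒ Z = (0, 4/9)
2. N lies on line YZ with YN:NZ = 5:4 ⇒ N = (0, 20/81)
2·[FTZ] = -5/9, 2·[TLN] = -163/81
[FTZ]:[TLN] = -5/9:-163/81 = 45/163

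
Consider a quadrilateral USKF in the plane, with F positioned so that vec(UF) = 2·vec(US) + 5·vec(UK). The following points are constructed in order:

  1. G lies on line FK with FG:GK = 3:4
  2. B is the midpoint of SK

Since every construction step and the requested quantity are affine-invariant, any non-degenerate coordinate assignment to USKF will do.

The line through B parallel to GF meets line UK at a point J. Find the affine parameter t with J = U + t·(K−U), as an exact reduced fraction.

t = -1/2

Assign U = (0, 0), S = (1, 0), K = (0, 1), F = (2, 5) — the answer is frame-independent, so this choice is without loss of generality.
1. G lies on line FK with FG:GK = 3:4 ⇒ G = (8/7, 23/7)
2. B is the midpoint of SK ⇒ B = (1/2, 1/2)
through B parallel to GF: direction (6/7, 12/7); meets UK at J = (0, -1/2)
J = U + t·(K−U) with t = -1/2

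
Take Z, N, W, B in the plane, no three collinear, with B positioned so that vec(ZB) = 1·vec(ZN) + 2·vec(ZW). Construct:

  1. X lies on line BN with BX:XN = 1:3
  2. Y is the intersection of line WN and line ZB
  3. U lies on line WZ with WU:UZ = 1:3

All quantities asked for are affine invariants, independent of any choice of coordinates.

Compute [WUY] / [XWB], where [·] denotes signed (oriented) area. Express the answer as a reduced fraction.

Work in coordinates with Z = (0, 0), N = (1, 0), W = (0, 1), B = (1, 2).
1. X lies on line BN with BX:XN = 1:3 ⇒ X = (1, 3/2)
2. Y is the intersection of line WN and line ZB ⇒ Y = (1/3, 2/3)
3. U lies on line WZ with WU:UZ = 1:3 ⇒ U = (0, 3/4)
2·[WUY] = 1/12, 2·[XWB] = -1/2
[WUY]:[XWB] = 1/12:-1/2 = -1/6

[WUY]:[XWB] = -1/6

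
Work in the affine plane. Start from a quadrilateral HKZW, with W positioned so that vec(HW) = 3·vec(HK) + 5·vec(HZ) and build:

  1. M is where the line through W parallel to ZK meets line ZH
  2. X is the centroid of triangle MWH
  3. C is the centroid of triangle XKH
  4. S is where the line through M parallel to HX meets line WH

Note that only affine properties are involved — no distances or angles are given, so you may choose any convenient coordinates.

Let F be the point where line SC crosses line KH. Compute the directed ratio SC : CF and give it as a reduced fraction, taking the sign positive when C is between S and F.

Set H = (0, 0), K = (1, 0), Z = (0, 1), W = (3, 5); any affine frame gives the same invariant.
1. M is where the line through W parallel to ZK meets line ZH ⇒ M = (0, 8)
2. X is the centroid of triangle MWH ⇒ X = (1, 13/3)
3. C is the centroid of triangle XKH ⇒ C = (2/3, 13/9)
4. S is where the line through M parallel to HX meets line WH ⇒ S = (-3, -5)
line SC meets KH at F = (-9/58, 0)
C = S + t·(F−S) with t = 58/45, so SC:CF = 58/45:-13/45

SC:CF = -58/13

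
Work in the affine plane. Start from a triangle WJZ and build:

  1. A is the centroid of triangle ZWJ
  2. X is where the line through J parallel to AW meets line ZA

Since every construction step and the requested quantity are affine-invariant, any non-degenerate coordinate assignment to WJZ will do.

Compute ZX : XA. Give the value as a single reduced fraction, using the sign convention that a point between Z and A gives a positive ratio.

Assign W = (0, 0), J = (1, 0), Z = (0, 1) — the answer is frame-independent, so this choice is without loss of generality.
1. A is the centroid of triangle ZWJ ⇒ A = (1/3, 1/3)
2. X is where the line through J parallel to AW meets line ZA ⇒ X = (2/3, -1/3)
X = Z + t·(A−Z) with t = 2, so ZX:XA = t:(1−t) = 2:-1

ZX:XA = -2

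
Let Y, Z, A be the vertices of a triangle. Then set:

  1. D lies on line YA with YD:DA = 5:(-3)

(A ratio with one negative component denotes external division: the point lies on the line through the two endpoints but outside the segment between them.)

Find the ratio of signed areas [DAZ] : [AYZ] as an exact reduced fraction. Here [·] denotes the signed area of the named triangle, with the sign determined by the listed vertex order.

Work in coordinates with Y = (0, 0), Z = (1, 0), A = (0, 1).
1. D lies on line YA with YD:DA = 5:(-3) ⇒ D = (0, 5/2)
2·[DAZ] = 3/2, 2·[AYZ] = 1
[DAZ]:[AYZ] = 3/2:1 = 3/2

[DAZ]:[AYZ] = 3/2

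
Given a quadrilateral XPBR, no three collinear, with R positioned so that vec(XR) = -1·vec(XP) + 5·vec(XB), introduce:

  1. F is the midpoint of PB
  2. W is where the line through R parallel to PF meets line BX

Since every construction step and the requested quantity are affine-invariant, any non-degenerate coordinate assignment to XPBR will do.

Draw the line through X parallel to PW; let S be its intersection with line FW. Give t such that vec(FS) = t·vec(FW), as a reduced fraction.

Choose coordinates X = (0, 0), P = (1, 0), B = (0, 1), R = (-1, 5).
1. F is the midpoint of PB ⇒ F = (1/2, 1/2)
2. W is where the line through R parallel to PF meets line BX ⇒ W = (0, 4)
through X parallel to PW: direction (-1, 4); meets FW at S = (4/3, -16/3)
S = F + t·(W−F) with t = -5/3

t = -5/3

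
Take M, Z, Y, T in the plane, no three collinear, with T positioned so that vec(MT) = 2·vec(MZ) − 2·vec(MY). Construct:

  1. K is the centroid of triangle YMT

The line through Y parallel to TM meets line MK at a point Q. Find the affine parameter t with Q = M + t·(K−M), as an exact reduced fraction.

t = 3

Choose coordinates M = (0, 0), Z = (1, 0), Y = (0, 1), T = (2, -2).
1. K is the centroid of triangle YMT ⇒ K = (2/3, -1/3)
through Y parallel to TM: direction (-2, 2); meets MK at Q = (2, -1)
Q = M + t·(K−M) with t = 3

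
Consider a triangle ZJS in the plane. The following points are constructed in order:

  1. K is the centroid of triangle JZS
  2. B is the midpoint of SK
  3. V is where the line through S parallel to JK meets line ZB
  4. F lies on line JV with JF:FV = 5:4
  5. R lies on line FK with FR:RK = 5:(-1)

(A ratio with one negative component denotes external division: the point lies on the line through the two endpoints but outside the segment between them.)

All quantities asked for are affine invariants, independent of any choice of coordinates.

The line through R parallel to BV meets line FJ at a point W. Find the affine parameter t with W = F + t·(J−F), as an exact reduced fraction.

Choose coordinates Z = (0, 0), J = (1, 0), S = (0, 1).
1. K is the centroid of triangle JZS ⇒ K = (1/3, 1/3)
2. B is the midpoint of SK ⇒ B = (1/6, 2/3)
3. V is where the line through S parallel to JK meets line ZB ⇒ V = (2/9, 8/9)
4. F lies on line JV with JF:FV = 5:4 ⇒ F = (46/81, 40/81)
5. R lies on line FK with FR:RK = 5:(-1) ⇒ R = (89/324, 95/324)
through R parallel to BV: direction (1/18, 2/9); meets FJ at W = (491/1296, 115/162)
W = F + t·(J−F) with t = -7/16

t = -7/16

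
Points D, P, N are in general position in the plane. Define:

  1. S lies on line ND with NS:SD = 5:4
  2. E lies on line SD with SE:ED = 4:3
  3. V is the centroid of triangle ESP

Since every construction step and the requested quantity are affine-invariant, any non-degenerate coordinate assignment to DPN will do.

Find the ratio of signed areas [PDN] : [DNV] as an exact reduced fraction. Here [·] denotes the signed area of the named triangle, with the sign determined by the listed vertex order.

[PDN]:[DNV] = 3

Set D = (0, 0), P = (1, 0), N = (0, 1); any affine frame gives the same invariant.
1. S lies on line ND with NS:SD = 5:4 ⇒ S = (0, 4/9)
2. E lies on line SD with SE:ED = 4:3 ⇒ E = (0, 4/21)
3. V is the centroid of triangle ESP ⇒ V = (1/3, 40/189)
2·[PDN] = -1, 2·[DNV] = -1/3
[PDN]:[DNV] = -1:-1/3 = 3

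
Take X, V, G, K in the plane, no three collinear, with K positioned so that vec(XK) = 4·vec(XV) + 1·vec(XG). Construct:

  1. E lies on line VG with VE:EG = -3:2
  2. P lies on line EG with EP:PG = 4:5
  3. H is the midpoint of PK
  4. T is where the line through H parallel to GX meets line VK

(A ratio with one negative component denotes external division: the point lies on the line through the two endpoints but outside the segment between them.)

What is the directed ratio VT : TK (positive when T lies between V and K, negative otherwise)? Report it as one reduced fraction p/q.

VT:TK = 4/23

Work in coordinates with X = (0, 0), V = (1, 0), G = (0, 1), K = (4, 1).
1. E lies on line VG with VE:EG = -3:2 ⇒ E = (-2, 3)
2. P lies on line EG with EP:PG = 4:5 ⇒ P = (-10/9, 19/9)
3. H is the midpoint of PK ⇒ H = (13/9, 14/9)
4. T is where the line through H parallel to GX meets line VK ⇒ T = (13/9, 4/27)
T = V + t·(K−V) with t = 4/27, so VT:TK = t:(1−t) = 4/27:23/27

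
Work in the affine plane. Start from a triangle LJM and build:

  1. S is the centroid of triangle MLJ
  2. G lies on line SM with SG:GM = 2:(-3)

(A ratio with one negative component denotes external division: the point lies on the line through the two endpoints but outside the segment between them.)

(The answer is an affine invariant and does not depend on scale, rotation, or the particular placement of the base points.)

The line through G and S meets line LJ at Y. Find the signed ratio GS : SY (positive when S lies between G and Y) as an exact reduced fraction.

Assign L = (0, 0), J = (1, 0), M = (0, 1) — the answer is frame-independent, so this choice is without loss of generality.
1. S is the centroid of triangle MLJ ⇒ S = (1/3, 1/3)
2. G lies on line SM with SG:GM = 2:(-3) ⇒ G = (1, -1)
line GS meets LJ at Y = (1/2, 0)
S = G + t·(Y−G) with t = 4/3, so GS:SY = 4/3:-1/3

GS:SY = -4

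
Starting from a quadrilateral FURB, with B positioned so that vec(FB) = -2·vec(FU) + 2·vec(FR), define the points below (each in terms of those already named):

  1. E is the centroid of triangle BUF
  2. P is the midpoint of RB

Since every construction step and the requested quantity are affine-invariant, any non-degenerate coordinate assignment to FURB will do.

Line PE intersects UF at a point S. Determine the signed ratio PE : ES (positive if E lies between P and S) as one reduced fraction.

Assign F = (0, 0), U = (1, 0), R = (0, 1), B = (-2, 2) — the answer is frame-independent, so this choice is without loss of generality.
1. E is the centroid of triangle BUF ⇒ E = (-1/3, 2/3)
2. P is the midpoint of RB ⇒ P = (-1, 3/2)
line PE meets UF at S = (1/5, 0)
E = P + t·(S−P) with t = 5/9, so PE:ES = 5/9:4/9

PE:ES = 5/4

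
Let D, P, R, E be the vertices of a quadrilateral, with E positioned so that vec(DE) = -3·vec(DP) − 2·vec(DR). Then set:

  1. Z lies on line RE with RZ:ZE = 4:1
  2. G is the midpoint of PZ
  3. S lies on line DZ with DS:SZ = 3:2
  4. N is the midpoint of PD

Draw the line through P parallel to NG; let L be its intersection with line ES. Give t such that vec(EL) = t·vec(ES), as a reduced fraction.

t = -4/3

Choose coordinates D = (0, 0), P = (1, 0), R = (0, 1), E = (-3, -2).
1. Z lies on line RE with RZ:ZE = 4:1 ⇒ Z = (-12/5, -7/5)
2. G is the midpoint of PZ ⇒ G = (-7/10, -7/10)
3. S lies on line DZ with DS:SZ = 3:2 ⇒ S = (-36/25, -21/25)
4. N is the midpoint of PD ⇒ N = (1/2, 0)
through P parallel to NG: direction (-6/5, -7/10); meets ES at L = (-127/25, -266/75)
L = E + t·(S−E) with t = -4/3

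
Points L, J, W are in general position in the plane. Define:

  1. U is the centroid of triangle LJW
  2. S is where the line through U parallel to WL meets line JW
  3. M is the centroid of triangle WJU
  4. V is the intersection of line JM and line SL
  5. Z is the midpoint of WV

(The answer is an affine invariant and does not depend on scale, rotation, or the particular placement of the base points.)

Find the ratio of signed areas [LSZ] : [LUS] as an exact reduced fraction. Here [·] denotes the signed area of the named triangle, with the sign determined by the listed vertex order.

Set L = (0, 0), J = (1, 0), W = (0, 1); any affine frame gives the same invariant.
1. U is the centroid of triangle LJW ⇒ U = (1/3, 1/3)
2. S is where the line through U parallel to WL meets line JW ⇒ S = (1/3, 2/3)
3. M is the centroid of triangle WJU ⇒ M = (4/9, 4/9)
4. V is the intersection of line JM and line SL ⇒ V = (2/7, 4/7)
5. Z is the midpoint of WV ⇒ Z = (1/7, 11/14)
2·[LSZ] = 1/6, 2·[LUS] = 1/9
[LSZ]:[LUS] = 1/6:1/9 = 3/2

[LSZ]:[LUS] = 3/2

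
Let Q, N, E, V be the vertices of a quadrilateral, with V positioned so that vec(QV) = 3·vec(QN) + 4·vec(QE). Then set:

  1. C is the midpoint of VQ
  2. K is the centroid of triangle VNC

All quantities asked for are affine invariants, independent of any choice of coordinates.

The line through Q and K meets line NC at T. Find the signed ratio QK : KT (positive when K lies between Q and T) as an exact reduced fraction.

Work in coordinates with Q = (0, 0), N = (1, 0), E = (0, 1), V = (3, 4).
1. C is the midpoint of VQ ⇒ C = (3/2, 2)
2. K is the centroid of triangle VNC ⇒ K = (11/6, 2)
line QK meets NC at T = (11/8, 3/2)
K = Q + t·(T−Q) with t = 4/3, so QK:KT = 4/3:-1/3

QK:KT = -4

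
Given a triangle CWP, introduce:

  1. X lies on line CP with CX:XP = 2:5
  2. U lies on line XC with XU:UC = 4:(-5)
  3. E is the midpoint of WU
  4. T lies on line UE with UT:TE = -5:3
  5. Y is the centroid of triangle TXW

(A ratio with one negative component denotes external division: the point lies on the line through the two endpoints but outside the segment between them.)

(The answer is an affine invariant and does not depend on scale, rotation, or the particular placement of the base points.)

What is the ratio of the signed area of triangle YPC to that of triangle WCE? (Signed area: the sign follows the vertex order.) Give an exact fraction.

[YPC]:[WCE] = -21/20

Assign C = (0, 0), W = (1, 0), P = (0, 1) — the answer is frame-independent, so this choice is without loss of generality.
1. X lies on line CP with CX:XP = 2:5 ⇒ X = (0, 2/7)
2. U lies on line XC with XU:UC = 4:(-5) ⇒ U = (0, 10/7)
3. E is the midpoint of WU ⇒ E = (1/2, 5/7)
4. T lies on line UE with UT:TE = -5:3 ⇒ T = (5/4, -5/14)
5. Y is the centroid of triangle TXW ⇒ Y = (3/4, -1/42)
2·[YPC] = 3/4, 2·[WCE] = -5/7
[YPC]:[WCE] = 3/4:-5/7 = -21/20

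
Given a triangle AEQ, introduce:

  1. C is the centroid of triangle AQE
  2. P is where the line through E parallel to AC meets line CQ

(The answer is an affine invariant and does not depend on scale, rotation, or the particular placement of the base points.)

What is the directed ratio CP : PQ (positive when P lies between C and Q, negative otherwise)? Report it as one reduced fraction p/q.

CP:PQ = -1/2

Set A = (0, 0), E = (1, 0), Q = (0, 1); any affine frame gives the same invariant.
1. C is the centroid of triangle AQE ⇒ C = (1/3, 1/3)
2. P is where the line through E parallel to AC meets line CQ ⇒ P = (2/3, -1/3)
P = C + t·(Q−C) with t = -1, so CP:PQ = t:(1−t) = -1:2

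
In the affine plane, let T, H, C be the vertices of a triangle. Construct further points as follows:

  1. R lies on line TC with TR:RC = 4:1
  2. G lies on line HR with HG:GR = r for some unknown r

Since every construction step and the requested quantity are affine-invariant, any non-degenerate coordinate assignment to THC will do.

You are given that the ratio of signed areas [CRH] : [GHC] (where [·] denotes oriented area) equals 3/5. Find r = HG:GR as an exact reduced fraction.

r = -5/2

Set T = (0, 0), H = (1, 0), C = (0, 1); any affine frame gives the same invariant.
1. R lies on line TC with TR:RC = 4:1 ⇒ R = (0, 4/5)
2. With HG:GR = r, write λ = r/(r+1) so G = H + λ·(R−H); G is affine-linear in λ
Every point depending on G is an affine combination of G and λ-independent points, so each such coordinate is linear in λ; the λ² term in each signed area is a multiple of (R−H)×(R−H) = 0, so 2·[CRH] and 2·[GHC] are each linear in λ. Evaluating at λ=0 and λ=1:
  2·[CRH] = 1/5,   2·[GHC] = 1/5·λ
So [CRH]:[GHC] = (1/5) / (1/5·λ). Setting this equal to 3/5:
  1/5 = 3/5·(1/5·λ)  ⇒  λ = 5/3
Then r = λ/(1−λ) = (5/3)/(-2/3) = -5/2. Check: with r = -5/2, G = (-2/3, 4/3) and [CRH]:[GHC] = 3/5 as required.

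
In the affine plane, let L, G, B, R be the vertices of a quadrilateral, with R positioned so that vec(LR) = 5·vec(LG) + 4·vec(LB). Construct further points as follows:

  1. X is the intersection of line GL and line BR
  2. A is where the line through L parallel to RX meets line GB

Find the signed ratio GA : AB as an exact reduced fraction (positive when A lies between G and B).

GA:AB = 3/5

Assign L = (0, 0), G = (1, 0), B = (0, 1), R = (5, 4) — the answer is frame-independent, so this choice is without loss of generality.
1. X is the intersection of line GL and line BR ⇒ X = (-5/3, 0)
2. A is where the line through L parallel to RX meets line GB ⇒ A = (5/8, 3/8)
A = G + t·(B−G) with t = 3/8, so GA:AB = t:(1−t) = 3/8:5/8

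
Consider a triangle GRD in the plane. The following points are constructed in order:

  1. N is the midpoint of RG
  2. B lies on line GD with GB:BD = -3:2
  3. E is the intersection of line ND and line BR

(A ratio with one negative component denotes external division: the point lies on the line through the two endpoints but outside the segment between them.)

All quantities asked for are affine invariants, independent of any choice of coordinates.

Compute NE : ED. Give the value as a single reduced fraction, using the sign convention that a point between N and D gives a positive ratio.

Work in coordinates with G = (0, 0), R = (1, 0), D = (0, 1).
1. N is the midpoint of RG ⇒ N = (1/2, 0)
2. B lies on line GD with GB:BD = -3:2 ⇒ B = (0, 3)
3. E is the intersection of line ND and line BR ⇒ E = (2, -3)
E = N + t·(D−N) with t = -3, so NE:ED = t:(1−t) = -3:4

NE:ED = -3/4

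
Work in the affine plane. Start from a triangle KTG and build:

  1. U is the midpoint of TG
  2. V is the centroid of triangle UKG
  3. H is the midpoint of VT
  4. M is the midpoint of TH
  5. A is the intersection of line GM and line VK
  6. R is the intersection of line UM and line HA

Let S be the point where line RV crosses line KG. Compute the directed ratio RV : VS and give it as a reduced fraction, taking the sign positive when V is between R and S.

RV:VS = -33/8

Assign K = (0, 0), T = (1, 0), G = (0, 1) — the answer is frame-independent, so this choice is without loss of generality.
1. U is the midpoint of TG ⇒ U = (1/2, 1/2)
2. V is the centroid of triangle UKG ⇒ V = (1/6, 1/2)
3. H is the midpoint of VT ⇒ H = (7/12, 1/4)
4. M is the midpoint of TH ⇒ M = (19/24, 1/8)
5. A is the intersection of line GM and line VK ⇒ A = (19/78, 19/26)
6. R is the intersection of line UM and line HA ⇒ R = (-25/48, 29/16)
line RV meets KG at S = (0, 9/11)
V = R + t·(S−R) with t = 33/25, so RV:VS = 33/25:-8/25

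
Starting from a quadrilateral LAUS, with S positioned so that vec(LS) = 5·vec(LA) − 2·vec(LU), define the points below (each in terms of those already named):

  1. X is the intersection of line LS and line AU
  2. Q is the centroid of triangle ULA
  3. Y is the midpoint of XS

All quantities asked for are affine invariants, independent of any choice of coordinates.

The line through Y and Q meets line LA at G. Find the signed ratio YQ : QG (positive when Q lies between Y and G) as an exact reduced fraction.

YQ:QG = -5

Assign L = (0, 0), A = (1, 0), U = (0, 1), S = (5, -2) — the answer is frame-independent, so this choice is without loss of generality.
1. X is the intersection of line LS and line AU ⇒ X = (5/3, -2/3)
2. Q is the centroid of triangle ULA ⇒ Q = (1/3, 1/3)
3. Y is the midpoint of XS ⇒ Y = (10/3, -4/3)
line YQ meets LA at G = (14/15, 0)
Q = Y + t·(G−Y) with t = 5/4, so YQ:QG = 5/4:-1/4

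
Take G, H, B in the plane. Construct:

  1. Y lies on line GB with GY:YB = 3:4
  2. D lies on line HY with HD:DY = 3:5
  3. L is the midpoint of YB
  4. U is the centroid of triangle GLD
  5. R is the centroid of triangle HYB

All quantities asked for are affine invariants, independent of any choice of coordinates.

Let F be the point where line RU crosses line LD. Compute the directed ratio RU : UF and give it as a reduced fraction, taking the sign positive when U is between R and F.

Choose coordinates G = (0, 0), H = (1, 0), B = (0, 1).
1. Y lies on line GB with GY:YB = 3:4 ⇒ Y = (0, 3/7)
2. D lies on line HY with HD:DY = 3:5 ⇒ D = (5/8, 9/56)
3. L is the midpoint of YB ⇒ L = (0, 5/7)
4. U is the centroid of triangle GLD ⇒ U = (5/24, 7/24)
5. R is the centroid of triangle HYB ⇒ R = (1/3, 10/21)
line RU meets LD at F = (115/372, 37/84)
U = R + t·(F−R) with t = 31/6, so RU:UF = 31/6:-25/6

RU:UF = -31/25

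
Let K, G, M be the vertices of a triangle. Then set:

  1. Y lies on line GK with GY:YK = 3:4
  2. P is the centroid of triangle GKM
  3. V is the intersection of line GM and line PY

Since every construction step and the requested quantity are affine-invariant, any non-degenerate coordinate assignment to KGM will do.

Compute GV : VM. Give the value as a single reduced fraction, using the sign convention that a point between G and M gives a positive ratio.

Assign K = (0, 0), G = (1, 0), M = (0, 1) — the answer is frame-independent, so this choice is without loss of generality.
1. Y lies on line GK with GY:YK = 3:4 ⇒ Y = (4/7, 0)
2. P is the centroid of triangle GKM ⇒ P = (1/3, 1/3)
3. V is the intersection of line GM and line PY ⇒ V = (-1/2, 3/2)
V = G + t·(M−G) with t = 3/2, so GV:VM = t:(1−t) = 3/2:-1/2

GV:VM = -3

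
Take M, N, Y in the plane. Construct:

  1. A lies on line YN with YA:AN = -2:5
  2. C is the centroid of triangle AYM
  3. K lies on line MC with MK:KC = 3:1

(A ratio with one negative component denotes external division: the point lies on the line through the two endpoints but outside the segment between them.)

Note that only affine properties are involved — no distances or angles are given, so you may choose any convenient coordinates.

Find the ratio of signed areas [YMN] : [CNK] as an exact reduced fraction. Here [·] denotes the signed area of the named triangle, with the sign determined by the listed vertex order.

[YMN]:[CNK] = -9/2

Assign M = (0, 0), N = (1, 0), Y = (0, 1) — the answer is frame-independent, so this choice is without loss of generality.
1. A lies on line YN with YA:AN = -2:5 ⇒ A = (-2/3, 5/3)
2. C is the centroid of triangle AYM ⇒ C = (-2/9, 8/9)
3. K lies on line MC with MK:KC = 3:1 ⇒ K = (-1/6, 2/3)
2·[YMN] = 1, 2·[CNK] = -2/9
[YMN]:[CNK] = 1:-2/9 = -9/2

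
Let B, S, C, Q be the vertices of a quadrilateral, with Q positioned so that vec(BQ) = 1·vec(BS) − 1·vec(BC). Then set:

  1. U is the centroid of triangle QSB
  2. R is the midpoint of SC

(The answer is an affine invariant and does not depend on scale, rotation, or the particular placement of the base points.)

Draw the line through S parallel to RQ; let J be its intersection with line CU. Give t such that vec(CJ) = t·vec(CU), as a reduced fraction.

t = 3

Work in coordinates with B = (0, 0), S = (1, 0), C = (0, 1), Q = (1, -1).
1. U is the centroid of triangle QSB ⇒ U = (2/3, -1/3)
2. R is the midpoint of SC ⇒ R = (1/2, 1/2)
through S parallel to RQ: direction (1/2, -3/2); meets CU at J = (2, -3)
J = C + t·(U−C) with t = 3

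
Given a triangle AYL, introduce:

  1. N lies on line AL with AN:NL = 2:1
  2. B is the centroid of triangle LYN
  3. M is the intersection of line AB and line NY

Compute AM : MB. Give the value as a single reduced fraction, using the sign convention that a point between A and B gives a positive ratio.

Assign A = (0, 0), Y = (1, 0), L = (0, 1) — the answer is frame-independent, so this choice is without loss of generality.
1. N lies on line AL with AN:NL = 2:1 ⇒ N = (0, 2/3)
2. B is the centroid of triangle LYN ⇒ B = (1/3, 5/9)
3. M is the intersection of line AB and line NY ⇒ M = (2/7, 10/21)
M = A + t·(B−A) with t = 6/7, so AM:MB = t:(1−t) = 6/7:1/7

AM:MB = 6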